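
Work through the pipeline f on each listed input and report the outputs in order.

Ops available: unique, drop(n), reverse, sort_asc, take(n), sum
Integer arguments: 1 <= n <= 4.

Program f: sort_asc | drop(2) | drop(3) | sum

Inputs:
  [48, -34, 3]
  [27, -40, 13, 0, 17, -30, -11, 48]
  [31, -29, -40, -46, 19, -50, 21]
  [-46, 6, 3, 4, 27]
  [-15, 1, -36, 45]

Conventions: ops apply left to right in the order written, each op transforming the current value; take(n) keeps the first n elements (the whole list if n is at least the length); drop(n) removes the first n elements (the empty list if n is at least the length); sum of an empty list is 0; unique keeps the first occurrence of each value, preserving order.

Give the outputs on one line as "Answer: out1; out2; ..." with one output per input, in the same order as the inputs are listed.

0; 92; 52; 0; 0

Execution, op by op:
  [48, -34, 3] -> [-34, 3, 48] -> [48] -> [] -> 0
  [27, -40, 13, 0, 17, -30, -11, 48] -> [-40, -30, -11, 0, 13, 17, 27, 48] -> [-11, 0, 13, 17, 27, 48] -> [17, 27, 48] -> 92
  [31, -29, -40, -46, 19, -50, 21] -> [-50, -46, -40, -29, 19, 21, 31] -> [-40, -29, 19, 21, 31] -> [21, 31] -> 52
  [-46, 6, 3, 4, 27] -> [-46, 3, 4, 6, 27] -> [4, 6, 27] -> [] -> 0
  [-15, 1, -36, 45] -> [-36, -15, 1, 45] -> [1, 45] -> [] -> 0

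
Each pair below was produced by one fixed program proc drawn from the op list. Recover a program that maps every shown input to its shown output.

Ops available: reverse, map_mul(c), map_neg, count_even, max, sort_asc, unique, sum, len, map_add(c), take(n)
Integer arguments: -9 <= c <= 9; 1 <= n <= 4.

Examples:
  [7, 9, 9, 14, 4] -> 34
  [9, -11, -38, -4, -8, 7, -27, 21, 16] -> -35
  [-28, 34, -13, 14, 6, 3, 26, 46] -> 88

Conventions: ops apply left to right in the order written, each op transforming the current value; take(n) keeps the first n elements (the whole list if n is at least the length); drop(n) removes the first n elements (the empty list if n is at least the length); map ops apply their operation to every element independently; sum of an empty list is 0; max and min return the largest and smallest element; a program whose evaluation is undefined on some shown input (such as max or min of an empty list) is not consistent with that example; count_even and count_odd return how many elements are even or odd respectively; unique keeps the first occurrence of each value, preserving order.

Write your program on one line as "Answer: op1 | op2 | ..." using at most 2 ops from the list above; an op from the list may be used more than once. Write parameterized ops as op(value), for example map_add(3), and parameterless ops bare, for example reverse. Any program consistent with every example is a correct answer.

unique | sum

Check, running the answer program on each example:
  [7, 9, 9, 14, 4] -> [7, 9, 14, 4] -> 34
  [9, -11, -38, -4, -8, 7, -27, 21, 16] -> [9, -11, -38, -4, -8, 7, -27, 21, 16] -> -35
  [-28, 34, -13, 14, 6, 3, 26, 46] -> [-28, 34, -13, 14, 6, 3, 26, 46] -> 88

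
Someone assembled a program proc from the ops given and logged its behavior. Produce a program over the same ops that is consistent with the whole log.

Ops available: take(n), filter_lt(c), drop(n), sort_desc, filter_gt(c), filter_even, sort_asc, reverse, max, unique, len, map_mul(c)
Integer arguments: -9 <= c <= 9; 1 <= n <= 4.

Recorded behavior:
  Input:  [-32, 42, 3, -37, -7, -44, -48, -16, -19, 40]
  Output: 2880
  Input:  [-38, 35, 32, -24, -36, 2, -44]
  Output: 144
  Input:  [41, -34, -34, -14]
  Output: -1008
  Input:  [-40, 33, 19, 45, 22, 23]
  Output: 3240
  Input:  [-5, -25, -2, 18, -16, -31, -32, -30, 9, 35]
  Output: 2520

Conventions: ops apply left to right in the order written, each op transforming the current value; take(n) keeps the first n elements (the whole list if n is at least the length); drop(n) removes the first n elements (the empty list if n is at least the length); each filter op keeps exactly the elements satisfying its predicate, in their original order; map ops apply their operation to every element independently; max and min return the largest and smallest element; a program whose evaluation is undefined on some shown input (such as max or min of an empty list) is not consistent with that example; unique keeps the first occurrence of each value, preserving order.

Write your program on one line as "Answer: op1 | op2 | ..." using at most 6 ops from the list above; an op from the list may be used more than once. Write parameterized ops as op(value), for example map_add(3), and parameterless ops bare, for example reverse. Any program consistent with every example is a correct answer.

reverse | take(3) | map_mul(9) | sort_desc | map_mul(8) | max

Check, running the answer program on each example:
  [-32, 42, 3, -37, -7, -44, -48, -16, -19, 40] -> [40, -19, -16, -48, -44, -7, -37, 3, 42, -32] -> [40, -19, -16] -> [360, -171, -144] -> [360, -144, -171] -> [2880, -1152, -1368] -> 2880
  [-38, 35, 32, -24, -36, 2, -44] -> [-44, 2, -36, -24, 32, 35, -38] -> [-44, 2, -36] -> [-396, 18, -324] -> [18, -324, -396] -> [144, -2592, -3168] -> 144
  [41, -34, -34, -14] -> [-14, -34, -34, 41] -> [-14, -34, -34] -> [-126, -306, -306] -> [-126, -306, -306] -> [-1008, -2448, -2448] -> -1008
  [-40, 33, 19, 45, 22, 23] -> [23, 22, 45, 19, 33, -40] -> [23, 22, 45] -> [207, 198, 405] -> [405, 207, 198] -> [3240, 1656, 1584] -> 3240
  [-5, -25, -2, 18, -16, -31, -32, -30, 9, 35] -> [35, 9, -30, -32, -31, -16, 18, -2, -25, -5] -> [35, 9, -30] -> [315, 81, -270] -> [315, 81, -270] -> [2520, 648, -2160] -> 2520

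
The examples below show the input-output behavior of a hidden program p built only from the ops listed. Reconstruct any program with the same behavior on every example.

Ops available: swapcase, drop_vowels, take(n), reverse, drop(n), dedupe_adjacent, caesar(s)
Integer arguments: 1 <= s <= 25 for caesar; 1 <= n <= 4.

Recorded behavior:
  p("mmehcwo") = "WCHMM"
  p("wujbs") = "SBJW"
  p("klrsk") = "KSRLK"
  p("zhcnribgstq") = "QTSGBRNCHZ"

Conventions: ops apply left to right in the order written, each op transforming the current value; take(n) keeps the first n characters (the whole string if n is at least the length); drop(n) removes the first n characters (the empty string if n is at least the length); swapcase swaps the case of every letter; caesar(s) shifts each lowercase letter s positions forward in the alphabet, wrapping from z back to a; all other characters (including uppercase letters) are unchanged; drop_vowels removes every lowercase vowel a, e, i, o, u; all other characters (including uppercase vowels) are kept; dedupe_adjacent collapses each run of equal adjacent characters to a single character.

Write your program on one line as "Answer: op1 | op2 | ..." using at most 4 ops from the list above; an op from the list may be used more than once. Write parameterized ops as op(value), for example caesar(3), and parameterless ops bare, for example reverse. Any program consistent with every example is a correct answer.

drop_vowels | reverse | swapcase

Check, running the answer program on each example:
  "mmehcwo" -> "mmhcw" -> "wchmm" -> "WCHMM"
  "wujbs" -> "wjbs" -> "sbjw" -> "SBJW"
  "klrsk" -> "klrsk" -> "ksrlk" -> "KSRLK"
  "zhcnribgstq" -> "zhcnrbgstq" -> "qtsgbrnchz" -> "QTSGBRNCHZ"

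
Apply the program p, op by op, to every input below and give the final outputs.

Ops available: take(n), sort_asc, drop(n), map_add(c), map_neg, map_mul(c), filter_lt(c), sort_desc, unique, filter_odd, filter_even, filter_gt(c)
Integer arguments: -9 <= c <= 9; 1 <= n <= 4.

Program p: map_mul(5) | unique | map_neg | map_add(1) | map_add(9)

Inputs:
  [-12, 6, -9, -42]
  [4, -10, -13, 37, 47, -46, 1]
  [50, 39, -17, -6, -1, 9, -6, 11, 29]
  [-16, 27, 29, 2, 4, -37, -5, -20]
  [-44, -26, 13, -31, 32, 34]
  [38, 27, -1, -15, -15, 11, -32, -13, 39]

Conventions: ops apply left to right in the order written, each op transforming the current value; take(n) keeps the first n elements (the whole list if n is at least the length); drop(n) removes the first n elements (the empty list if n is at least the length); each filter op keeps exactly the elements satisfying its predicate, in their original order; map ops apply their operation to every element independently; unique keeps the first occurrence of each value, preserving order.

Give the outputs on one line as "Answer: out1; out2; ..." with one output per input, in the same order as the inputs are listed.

Execution, op by op:
  [-12, 6, -9, -42] -> [-60, 30, -45, -210] -> [-60, 30, -45, -210] -> [60, -30, 45, 210] -> [61, -29, 46, 211] -> [70, -20, 55, 220]
  [4, -10, -13, 37, 47, -46, 1] -> [20, -50, -65, 185, 235, -230, 5] -> [20, -50, -65, 185, 235, -230, 5] -> [-20, 50, 65, -185, -235, 230, -5] -> [-19, 51, 66, -184, -234, 231, -4] -> [-10, 60, 75, -175, -225, 240, 5]
  [50, 39, -17, -6, -1, 9, -6, 11, 29] -> [250, 195, -85, -30, -5, 45, -30, 55, 145] -> [250, 195, -85, -30, -5, 45, 55, 145] -> [-250, -195, 85, 30, 5, -45, -55, -145] -> [-249, -194, 86, 31, 6, -44, -54, -144] -> [-240, -185, 95, 40, 15, -35, -45, -135]
  [-16, 27, 29, 2, 4, -37, -5, -20] -> [-80, 135, 145, 10, 20, -185, -25, -100] -> [-80, 135, 145, 10, 20, -185, -25, -100] -> [80, -135, -145, -10, -20, 185, 25, 100] -> [81, -134, -144, -9, -19, 186, 26, 101] -> [90, -125, -135, 0, -10, 195, 35, 110]
  [-44, -26, 13, -31, 32, 34] -> [-220, -130, 65, -155, 160, 170] -> [-220, -130, 65, -155, 160, 170] -> [220, 130, -65, 155, -160, -170] -> [221, 131, -64, 156, -159, -169] -> [230, 140, -55, 165, -150, -160]
  [38, 27, -1, -15, -15, 11, -32, -13, 39] -> [190, 135, -5, -75, -75, 55, -160, -65, 195] -> [190, 135, -5, -75, 55, -160, -65, 195] -> [-190, -135, 5, 75, -55, 160, 65, -195] -> [-189, -134, 6, 76, -54, 161, 66, -194] -> [-180, -125, 15, 85, -45, 170, 75, -185]

[70, -20, 55, 220]; [-10, 60, 75, -175, -225, 240, 5]; [-240, -185, 95, 40, 15, -35, -45, -135]; [90, -125, -135, 0, -10, 195, 35, 110]; [230, 140, -55, 165, -150, -160]; [-180, -125, 15, 85, -45, 170, 75, -185]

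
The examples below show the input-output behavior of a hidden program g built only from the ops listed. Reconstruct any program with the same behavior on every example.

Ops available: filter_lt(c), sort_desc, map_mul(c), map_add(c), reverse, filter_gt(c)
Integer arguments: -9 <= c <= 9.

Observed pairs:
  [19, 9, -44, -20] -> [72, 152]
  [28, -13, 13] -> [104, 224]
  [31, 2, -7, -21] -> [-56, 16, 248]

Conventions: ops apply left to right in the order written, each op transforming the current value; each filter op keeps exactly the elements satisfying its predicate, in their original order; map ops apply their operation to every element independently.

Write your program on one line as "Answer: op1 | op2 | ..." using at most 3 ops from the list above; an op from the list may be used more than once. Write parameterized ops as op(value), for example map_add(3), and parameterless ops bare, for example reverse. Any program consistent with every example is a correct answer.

filter_gt(-9) | reverse | map_mul(8)

Check, running the answer program on each example:
  [19, 9, -44, -20] -> [19, 9] -> [9, 19] -> [72, 152]
  [28, -13, 13] -> [28, 13] -> [13, 28] -> [104, 224]
  [31, 2, -7, -21] -> [31, 2, -7] -> [-7, 2, 31] -> [-56, 16, 248]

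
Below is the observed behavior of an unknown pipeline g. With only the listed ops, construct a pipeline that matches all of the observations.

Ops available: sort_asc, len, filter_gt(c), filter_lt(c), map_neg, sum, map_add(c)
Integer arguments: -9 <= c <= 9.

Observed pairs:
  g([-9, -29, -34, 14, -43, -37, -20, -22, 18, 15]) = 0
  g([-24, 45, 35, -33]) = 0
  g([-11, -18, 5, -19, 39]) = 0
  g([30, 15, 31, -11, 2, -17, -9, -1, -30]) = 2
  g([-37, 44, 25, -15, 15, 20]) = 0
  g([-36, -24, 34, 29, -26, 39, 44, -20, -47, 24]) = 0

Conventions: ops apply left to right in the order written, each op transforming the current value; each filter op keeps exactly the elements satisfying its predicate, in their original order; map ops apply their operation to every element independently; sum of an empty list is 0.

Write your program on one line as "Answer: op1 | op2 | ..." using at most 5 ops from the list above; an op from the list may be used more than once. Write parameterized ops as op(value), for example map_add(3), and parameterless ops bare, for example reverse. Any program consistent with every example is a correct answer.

sort_asc | filter_lt(7) | filter_gt(-5) | filter_lt(4) | len

Check, running the answer program on each example:
  [-9, -29, -34, 14, -43, -37, -20, -22, 18, 15] -> [-43, -37, -34, -29, -22, -20, -9, 14, 15, 18] -> [-43, -37, -34, -29, -22, -20, -9] -> [] -> [] -> 0
  [-24, 45, 35, -33] -> [-33, -24, 35, 45] -> [-33, -24] -> [] -> [] -> 0
  [-11, -18, 5, -19, 39] -> [-19, -18, -11, 5, 39] -> [-19, -18, -11, 5] -> [5] -> [] -> 0
  [30, 15, 31, -11, 2, -17, -9, -1, -30] -> [-30, -17, -11, -9, -1, 2, 15, 30, 31] -> [-30, -17, -11, -9, -1, 2] -> [-1, 2] -> [-1, 2] -> 2
  [-37, 44, 25, -15, 15, 20] -> [-37, -15, 15, 20, 25, 44] -> [-37, -15] -> [] -> [] -> 0
  [-36, -24, 34, 29, -26, 39, 44, -20, -47, 24] -> [-47, -36, -26, -24, -20, 24, 29, 34, 39, 44] -> [-47, -36, -26, -24, -20] -> [] -> [] -> 0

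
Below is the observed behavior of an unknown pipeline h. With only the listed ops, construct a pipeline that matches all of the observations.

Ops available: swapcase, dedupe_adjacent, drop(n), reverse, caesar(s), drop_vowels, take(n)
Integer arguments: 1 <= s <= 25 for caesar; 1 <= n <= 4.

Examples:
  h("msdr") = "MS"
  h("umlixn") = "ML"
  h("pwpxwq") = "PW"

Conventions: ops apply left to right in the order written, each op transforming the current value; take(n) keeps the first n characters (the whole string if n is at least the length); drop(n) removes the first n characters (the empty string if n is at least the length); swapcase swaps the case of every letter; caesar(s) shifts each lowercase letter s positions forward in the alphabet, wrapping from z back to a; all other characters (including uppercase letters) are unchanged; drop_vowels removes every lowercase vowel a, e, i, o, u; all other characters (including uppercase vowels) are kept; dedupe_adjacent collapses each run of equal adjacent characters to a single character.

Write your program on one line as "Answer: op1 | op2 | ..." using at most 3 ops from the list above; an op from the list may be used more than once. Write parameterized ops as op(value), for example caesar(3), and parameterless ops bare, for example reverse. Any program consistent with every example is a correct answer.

drop_vowels | swapcase | take(2)

Check, running the answer program on each example:
  "msdr" -> "msdr" -> "MSDR" -> "MS"
  "umlixn" -> "mlxn" -> "MLXN" -> "ML"
  "pwpxwq" -> "pwpxwq" -> "PWPXWQ" -> "PW"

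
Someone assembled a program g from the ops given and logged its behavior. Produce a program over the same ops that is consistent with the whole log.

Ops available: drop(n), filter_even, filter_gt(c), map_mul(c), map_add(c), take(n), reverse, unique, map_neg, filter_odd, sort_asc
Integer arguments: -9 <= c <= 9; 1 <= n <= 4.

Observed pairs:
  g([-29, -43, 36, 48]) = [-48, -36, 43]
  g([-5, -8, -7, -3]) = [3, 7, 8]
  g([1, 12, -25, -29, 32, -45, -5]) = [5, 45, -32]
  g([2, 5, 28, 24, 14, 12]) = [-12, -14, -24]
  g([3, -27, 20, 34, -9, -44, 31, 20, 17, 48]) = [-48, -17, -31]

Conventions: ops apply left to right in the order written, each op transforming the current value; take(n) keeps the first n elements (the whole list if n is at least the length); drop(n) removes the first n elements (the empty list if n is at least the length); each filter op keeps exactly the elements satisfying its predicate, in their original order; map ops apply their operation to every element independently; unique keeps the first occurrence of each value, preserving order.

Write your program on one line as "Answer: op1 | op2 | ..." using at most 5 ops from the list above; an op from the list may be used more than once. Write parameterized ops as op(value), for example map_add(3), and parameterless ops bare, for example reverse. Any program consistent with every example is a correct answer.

unique | reverse | take(3) | map_neg

Check, running the answer program on each example:
  [-29, -43, 36, 48] -> [-29, -43, 36, 48] -> [48, 36, -43, -29] -> [48, 36, -43] -> [-48, -36, 43]
  [-5, -8, -7, -3] -> [-5, -8, -7, -3] -> [-3, -7, -8, -5] -> [-3, -7, -8] -> [3, 7, 8]
  [1, 12, -25, -29, 32, -45, -5] -> [1, 12, -25, -29, 32, -45, -5] -> [-5, -45, 32, -29, -25, 12, 1] -> [-5, -45, 32] -> [5, 45, -32]
  [2, 5, 28, 24, 14, 12] -> [2, 5, 28, 24, 14, 12] -> [12, 14, 24, 28, 5, 2] -> [12, 14, 24] -> [-12, -14, -24]
  [3, -27, 20, 34, -9, -44, 31, 20, 17, 48] -> [3, -27, 20, 34, -9, -44, 31, 17, 48] -> [48, 17, 31, -44, -9, 34, 20, -27, 3] -> [48, 17, 31] -> [-48, -17, -31]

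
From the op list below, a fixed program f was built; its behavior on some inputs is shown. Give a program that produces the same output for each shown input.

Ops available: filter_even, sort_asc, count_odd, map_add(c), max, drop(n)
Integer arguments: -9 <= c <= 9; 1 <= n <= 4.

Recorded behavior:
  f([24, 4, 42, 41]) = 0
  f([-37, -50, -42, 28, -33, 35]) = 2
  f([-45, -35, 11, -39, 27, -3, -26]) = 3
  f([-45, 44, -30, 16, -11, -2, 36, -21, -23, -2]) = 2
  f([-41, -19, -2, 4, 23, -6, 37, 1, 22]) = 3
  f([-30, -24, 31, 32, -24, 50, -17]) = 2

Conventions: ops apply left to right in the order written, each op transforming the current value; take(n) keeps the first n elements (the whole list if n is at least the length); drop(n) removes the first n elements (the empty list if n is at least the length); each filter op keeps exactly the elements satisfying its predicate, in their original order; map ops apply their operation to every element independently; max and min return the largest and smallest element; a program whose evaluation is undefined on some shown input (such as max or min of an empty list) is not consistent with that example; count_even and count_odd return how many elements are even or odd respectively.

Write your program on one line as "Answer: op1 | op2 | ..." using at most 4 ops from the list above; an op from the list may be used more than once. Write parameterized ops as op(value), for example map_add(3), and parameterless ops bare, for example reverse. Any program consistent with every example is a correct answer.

sort_asc | drop(3) | count_odd

Check, running the answer program on each example:
  [24, 4, 42, 41] -> [4, 24, 41, 42] -> [42] -> 0
  [-37, -50, -42, 28, -33, 35] -> [-50, -42, -37, -33, 28, 35] -> [-33, 28, 35] -> 2
  [-45, -35, 11, -39, 27, -3, -26] -> [-45, -39, -35, -26, -3, 11, 27] -> [-26, -3, 11, 27] -> 3
  [-45, 44, -30, 16, -11, -2, 36, -21, -23, -2] -> [-45, -30, -23, -21, -11, -2, -2, 16, 36, 44] -> [-21, -11, -2, -2, 16, 36, 44] -> 2
  [-41, -19, -2, 4, 23, -6, 37, 1, 22] -> [-41, -19, -6, -2, 1, 4, 22, 23, 37] -> [-2, 1, 4, 22, 23, 37] -> 3
  [-30, -24, 31, 32, -24, 50, -17] -> [-30, -24, -24, -17, 31, 32, 50] -> [-17, 31, 32, 50] -> 2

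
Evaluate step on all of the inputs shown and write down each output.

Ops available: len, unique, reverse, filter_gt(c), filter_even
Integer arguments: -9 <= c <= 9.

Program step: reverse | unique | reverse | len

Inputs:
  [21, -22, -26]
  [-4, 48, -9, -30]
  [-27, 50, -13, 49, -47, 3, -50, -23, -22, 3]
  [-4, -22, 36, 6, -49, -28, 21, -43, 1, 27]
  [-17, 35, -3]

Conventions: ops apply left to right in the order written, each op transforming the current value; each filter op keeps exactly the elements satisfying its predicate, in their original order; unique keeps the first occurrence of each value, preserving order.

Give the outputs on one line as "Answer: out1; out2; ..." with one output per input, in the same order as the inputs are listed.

Execution, op by op:
  [21, -22, -26] -> [-26, -22, 21] -> [-26, -22, 21] -> [21, -22, -26] -> 3
  [-4, 48, -9, -30] -> [-30, -9, 48, -4] -> [-30, -9, 48, -4] -> [-4, 48, -9, -30] -> 4
  [-27, 50, -13, 49, -47, 3, -50, -23, -22, 3] -> [3, -22, -23, -50, 3, -47, 49, -13, 50, -27] -> [3, -22, -23, -50, -47, 49, -13, 50, -27] -> [-27, 50, -13, 49, -47, -50, -23, -22, 3] -> 9
  [-4, -22, 36, 6, -49, -28, 21, -43, 1, 27] -> [27, 1, -43, 21, -28, -49, 6, 36, -22, -4] -> [27, 1, -43, 21, -28, -49, 6, 36, -22, -4] -> [-4, -22, 36, 6, -49, -28, 21, -43, 1, 27] -> 10
  [-17, 35, -3] -> [-3, 35, -17] -> [-3, 35, -17] -> [-17, 35, -3] -> 3

3; 4; 9; 10; 3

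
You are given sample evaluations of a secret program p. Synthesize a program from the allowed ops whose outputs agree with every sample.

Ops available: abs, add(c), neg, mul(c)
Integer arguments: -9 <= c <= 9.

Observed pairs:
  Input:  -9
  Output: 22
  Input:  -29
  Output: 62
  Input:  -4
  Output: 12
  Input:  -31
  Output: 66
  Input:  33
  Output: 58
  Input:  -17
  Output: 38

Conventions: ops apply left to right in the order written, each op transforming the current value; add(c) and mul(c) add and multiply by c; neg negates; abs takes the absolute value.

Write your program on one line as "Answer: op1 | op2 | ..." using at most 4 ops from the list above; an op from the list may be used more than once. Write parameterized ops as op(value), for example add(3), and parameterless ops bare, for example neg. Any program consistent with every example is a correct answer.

add(-3) | mul(2) | abs | add(-2)

Check, running the answer program on each example:
  -9 -> -12 -> -24 -> 24 -> 22
  -29 -> -32 -> -64 -> 64 -> 62
  -4 -> -7 -> -14 -> 14 -> 12
  -31 -> -34 -> -68 -> 68 -> 66
  33 -> 30 -> 60 -> 60 -> 58
  -17 -> -20 -> -40 -> 40 -> 38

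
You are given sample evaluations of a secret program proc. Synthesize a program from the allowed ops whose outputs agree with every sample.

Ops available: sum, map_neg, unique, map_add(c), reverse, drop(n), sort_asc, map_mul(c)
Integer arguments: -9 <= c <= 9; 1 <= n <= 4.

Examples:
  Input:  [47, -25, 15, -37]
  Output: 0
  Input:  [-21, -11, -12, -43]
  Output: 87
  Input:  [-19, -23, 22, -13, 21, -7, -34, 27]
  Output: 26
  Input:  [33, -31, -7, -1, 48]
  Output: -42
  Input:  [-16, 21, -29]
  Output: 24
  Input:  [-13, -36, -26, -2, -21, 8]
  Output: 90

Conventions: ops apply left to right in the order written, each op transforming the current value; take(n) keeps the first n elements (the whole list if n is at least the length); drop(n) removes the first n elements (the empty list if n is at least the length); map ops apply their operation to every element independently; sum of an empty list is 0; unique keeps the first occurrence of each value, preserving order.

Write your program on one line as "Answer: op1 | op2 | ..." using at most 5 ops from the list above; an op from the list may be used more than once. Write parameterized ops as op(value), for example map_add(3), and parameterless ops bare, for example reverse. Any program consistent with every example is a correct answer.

reverse | map_neg | reverse | sum

Check, running the answer program on each example:
  [47, -25, 15, -37] -> [-37, 15, -25, 47] -> [37, -15, 25, -47] -> [-47, 25, -15, 37] -> 0
  [-21, -11, -12, -43] -> [-43, -12, -11, -21] -> [43, 12, 11, 21] -> [21, 11, 12, 43] -> 87
  [-19, -23, 22, -13, 21, -7, -34, 27] -> [27, -34, -7, 21, -13, 22, -23, -19] -> [-27, 34, 7, -21, 13, -22, 23, 19] -> [19, 23, -22, 13, -21, 7, 34, -27] -> 26
  [33, -31, -7, -1, 48] -> [48, -1, -7, -31, 33] -> [-48, 1, 7, 31, -33] -> [-33, 31, 7, 1, -48] -> -42
  [-16, 21, -29] -> [-29, 21, -16] -> [29, -21, 16] -> [16, -21, 29] -> 24
  [-13, -36, -26, -2, -21, 8] -> [8, -21, -2, -26, -36, -13] -> [-8, 21, 2, 26, 36, 13] -> [13, 36, 26, 2, 21, -8] -> 90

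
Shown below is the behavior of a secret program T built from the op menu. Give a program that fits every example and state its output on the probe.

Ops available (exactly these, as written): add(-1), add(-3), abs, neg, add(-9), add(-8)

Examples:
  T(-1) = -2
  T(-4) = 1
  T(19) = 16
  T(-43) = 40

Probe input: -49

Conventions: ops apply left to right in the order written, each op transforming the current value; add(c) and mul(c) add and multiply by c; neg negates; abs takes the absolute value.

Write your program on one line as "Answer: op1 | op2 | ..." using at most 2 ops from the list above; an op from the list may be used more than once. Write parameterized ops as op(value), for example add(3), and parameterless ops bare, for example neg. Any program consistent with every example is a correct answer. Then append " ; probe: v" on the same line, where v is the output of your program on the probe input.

abs | add(-3) ; probe: 46

Check, running the answer program on each example:
  -1 -> 1 -> -2
  -4 -> 4 -> 1
  19 -> 19 -> 16
  -43 -> 43 -> 40
  probe: -49 -> 49 -> 46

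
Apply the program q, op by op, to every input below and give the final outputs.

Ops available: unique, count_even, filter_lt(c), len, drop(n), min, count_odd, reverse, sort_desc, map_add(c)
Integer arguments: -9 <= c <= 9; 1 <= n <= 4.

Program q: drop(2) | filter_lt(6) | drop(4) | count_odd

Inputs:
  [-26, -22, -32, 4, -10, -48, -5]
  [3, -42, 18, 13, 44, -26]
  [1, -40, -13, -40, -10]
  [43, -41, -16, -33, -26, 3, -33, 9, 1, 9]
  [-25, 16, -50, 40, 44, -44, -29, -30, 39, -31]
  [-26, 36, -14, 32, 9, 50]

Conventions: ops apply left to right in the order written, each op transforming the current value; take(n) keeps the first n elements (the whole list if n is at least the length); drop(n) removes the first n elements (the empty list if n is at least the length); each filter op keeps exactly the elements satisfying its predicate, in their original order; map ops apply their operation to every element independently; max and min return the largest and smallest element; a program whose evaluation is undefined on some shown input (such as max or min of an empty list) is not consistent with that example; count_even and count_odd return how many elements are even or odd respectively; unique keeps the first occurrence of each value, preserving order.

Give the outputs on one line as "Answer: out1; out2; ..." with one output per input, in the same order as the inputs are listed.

1; 0; 0; 2; 1; 0

Execution, op by op:
  [-26, -22, -32, 4, -10, -48, -5] -> [-32, 4, -10, -48, -5] -> [-32, 4, -10, -48, -5] -> [-5] -> 1
  [3, -42, 18, 13, 44, -26] -> [18, 13, 44, -26] -> [-26] -> [] -> 0
  [1, -40, -13, -40, -10] -> [-13, -40, -10] -> [-13, -40, -10] -> [] -> 0
  [43, -41, -16, -33, -26, 3, -33, 9, 1, 9] -> [-16, -33, -26, 3, -33, 9, 1, 9] -> [-16, -33, -26, 3, -33, 1] -> [-33, 1] -> 2
  [-25, 16, -50, 40, 44, -44, -29, -30, 39, -31] -> [-50, 40, 44, -44, -29, -30, 39, -31] -> [-50, -44, -29, -30, -31] -> [-31] -> 1
  [-26, 36, -14, 32, 9, 50] -> [-14, 32, 9, 50] -> [-14] -> [] -> 0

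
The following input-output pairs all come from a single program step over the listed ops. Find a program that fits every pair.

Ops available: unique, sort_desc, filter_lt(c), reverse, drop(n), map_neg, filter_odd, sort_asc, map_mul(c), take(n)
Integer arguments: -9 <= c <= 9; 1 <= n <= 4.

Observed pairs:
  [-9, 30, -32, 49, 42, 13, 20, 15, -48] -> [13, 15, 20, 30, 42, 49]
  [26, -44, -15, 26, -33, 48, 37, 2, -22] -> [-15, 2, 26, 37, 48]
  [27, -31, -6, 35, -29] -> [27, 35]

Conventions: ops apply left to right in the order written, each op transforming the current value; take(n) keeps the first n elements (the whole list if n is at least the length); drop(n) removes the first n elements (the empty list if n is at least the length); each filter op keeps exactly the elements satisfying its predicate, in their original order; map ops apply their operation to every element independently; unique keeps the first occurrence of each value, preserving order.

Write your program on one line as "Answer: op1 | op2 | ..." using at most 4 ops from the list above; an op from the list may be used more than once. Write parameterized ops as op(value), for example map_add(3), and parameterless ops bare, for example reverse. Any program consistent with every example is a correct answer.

sort_asc | drop(3) | unique

Check, running the answer program on each example:
  [-9, 30, -32, 49, 42, 13, 20, 15, -48] -> [-48, -32, -9, 13, 15, 20, 30, 42, 49] -> [13, 15, 20, 30, 42, 49] -> [13, 15, 20, 30, 42, 49]
  [26, -44, -15, 26, -33, 48, 37, 2, -22] -> [-44, -33, -22, -15, 2, 26, 26, 37, 48] -> [-15, 2, 26, 26, 37, 48] -> [-15, 2, 26, 37, 48]
  [27, -31, -6, 35, -29] -> [-31, -29, -6, 27, 35] -> [27, 35] -> [27, 35]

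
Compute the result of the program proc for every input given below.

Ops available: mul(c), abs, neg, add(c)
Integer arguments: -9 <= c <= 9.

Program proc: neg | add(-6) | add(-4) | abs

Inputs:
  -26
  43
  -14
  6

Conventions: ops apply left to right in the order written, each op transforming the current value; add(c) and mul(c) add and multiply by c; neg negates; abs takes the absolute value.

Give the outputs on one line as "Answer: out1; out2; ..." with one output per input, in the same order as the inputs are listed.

Execution, op by op:
  -26 -> 26 -> 20 -> 16 -> 16
  43 -> -43 -> -49 -> -53 -> 53
  -14 -> 14 -> 8 -> 4 -> 4
  6 -> -6 -> -12 -> -16 -> 16

16; 53; 4; 16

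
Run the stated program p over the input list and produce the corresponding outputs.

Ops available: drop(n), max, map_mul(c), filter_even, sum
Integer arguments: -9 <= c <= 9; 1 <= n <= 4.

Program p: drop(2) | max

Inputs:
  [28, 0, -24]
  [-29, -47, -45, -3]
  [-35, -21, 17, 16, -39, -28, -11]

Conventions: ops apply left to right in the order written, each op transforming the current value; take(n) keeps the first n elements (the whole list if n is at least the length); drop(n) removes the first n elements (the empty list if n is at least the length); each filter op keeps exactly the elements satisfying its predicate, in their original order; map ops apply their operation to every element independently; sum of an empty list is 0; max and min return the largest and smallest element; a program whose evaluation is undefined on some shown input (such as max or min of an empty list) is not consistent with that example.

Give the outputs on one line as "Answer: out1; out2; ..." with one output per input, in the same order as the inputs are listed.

-24; -3; 17

Execution, op by op:
  [28, 0, -24] -> [-24] -> -24
  [-29, -47, -45, -3] -> [-45, -3] -> -3
  [-35, -21, 17, 16, -39, -28, -11] -> [17, 16, -39, -28, -11] -> 17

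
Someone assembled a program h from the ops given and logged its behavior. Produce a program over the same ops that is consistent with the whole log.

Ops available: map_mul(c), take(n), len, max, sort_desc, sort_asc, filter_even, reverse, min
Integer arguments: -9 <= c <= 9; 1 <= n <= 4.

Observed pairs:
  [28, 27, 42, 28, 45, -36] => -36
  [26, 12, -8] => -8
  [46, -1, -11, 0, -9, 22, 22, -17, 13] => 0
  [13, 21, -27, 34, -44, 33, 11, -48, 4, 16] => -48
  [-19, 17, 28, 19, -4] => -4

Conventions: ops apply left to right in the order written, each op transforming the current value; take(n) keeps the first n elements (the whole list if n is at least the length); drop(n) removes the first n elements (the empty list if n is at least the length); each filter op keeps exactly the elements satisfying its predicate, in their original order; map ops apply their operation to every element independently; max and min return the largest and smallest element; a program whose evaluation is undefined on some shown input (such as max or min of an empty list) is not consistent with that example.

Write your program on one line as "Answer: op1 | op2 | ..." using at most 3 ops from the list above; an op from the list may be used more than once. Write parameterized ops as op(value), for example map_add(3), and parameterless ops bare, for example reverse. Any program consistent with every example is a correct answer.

filter_even | min

Check, running the answer program on each example:
  [28, 27, 42, 28, 45, -36] -> [28, 42, 28, -36] -> -36
  [26, 12, -8] -> [26, 12, -8] -> -8
  [46, -1, -11, 0, -9, 22, 22, -17, 13] -> [46, 0, 22, 22] -> 0
  [13, 21, -27, 34, -44, 33, 11, -48, 4, 16] -> [34, -44, -48, 4, 16] -> -48
  [-19, 17, 28, 19, -4] -> [28, -4] -> -4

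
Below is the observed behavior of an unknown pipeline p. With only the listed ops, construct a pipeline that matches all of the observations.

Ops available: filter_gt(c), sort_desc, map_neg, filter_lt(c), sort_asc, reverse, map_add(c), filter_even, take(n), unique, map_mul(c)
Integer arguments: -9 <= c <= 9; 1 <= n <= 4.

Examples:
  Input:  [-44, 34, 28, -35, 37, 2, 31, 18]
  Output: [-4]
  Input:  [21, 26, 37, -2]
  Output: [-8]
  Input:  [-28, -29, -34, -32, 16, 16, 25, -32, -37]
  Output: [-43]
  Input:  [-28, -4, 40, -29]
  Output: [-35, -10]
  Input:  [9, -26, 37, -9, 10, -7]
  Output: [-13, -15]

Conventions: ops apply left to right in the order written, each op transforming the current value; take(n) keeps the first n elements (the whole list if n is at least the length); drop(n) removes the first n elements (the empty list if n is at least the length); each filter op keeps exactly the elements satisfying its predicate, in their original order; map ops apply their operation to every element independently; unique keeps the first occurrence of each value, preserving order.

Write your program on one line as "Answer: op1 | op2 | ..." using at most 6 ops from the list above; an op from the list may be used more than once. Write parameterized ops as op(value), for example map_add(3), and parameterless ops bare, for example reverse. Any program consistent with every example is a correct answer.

unique | reverse | take(3) | map_add(-6) | filter_lt(-3)

Check, running the answer program on each example:
  [-44, 34, 28, -35, 37, 2, 31, 18] -> [-44, 34, 28, -35, 37, 2, 31, 18] -> [18, 31, 2, 37, -35, 28, 34, -44] -> [18, 31, 2] -> [12, 25, -4] -> [-4]
  [21, 26, 37, -2] -> [21, 26, 37, -2] -> [-2, 37, 26, 21] -> [-2, 37, 26] -> [-8, 31, 20] -> [-8]
  [-28, -29, -34, -32, 16, 16, 25, -32, -37] -> [-28, -29, -34, -32, 16, 25, -37] -> [-37, 25, 16, -32, -34, -29, -28] -> [-37, 25, 16] -> [-43, 19, 10] -> [-43]
  [-28, -4, 40, -29] -> [-28, -4, 40, -29] -> [-29, 40, -4, -28] -> [-29, 40, -4] -> [-35, 34, -10] -> [-35, -10]
  [9, -26, 37, -9, 10, -7] -> [9, -26, 37, -9, 10, -7] -> [-7, 10, -9, 37, -26, 9] -> [-7, 10, -9] -> [-13, 4, -15] -> [-13, -15]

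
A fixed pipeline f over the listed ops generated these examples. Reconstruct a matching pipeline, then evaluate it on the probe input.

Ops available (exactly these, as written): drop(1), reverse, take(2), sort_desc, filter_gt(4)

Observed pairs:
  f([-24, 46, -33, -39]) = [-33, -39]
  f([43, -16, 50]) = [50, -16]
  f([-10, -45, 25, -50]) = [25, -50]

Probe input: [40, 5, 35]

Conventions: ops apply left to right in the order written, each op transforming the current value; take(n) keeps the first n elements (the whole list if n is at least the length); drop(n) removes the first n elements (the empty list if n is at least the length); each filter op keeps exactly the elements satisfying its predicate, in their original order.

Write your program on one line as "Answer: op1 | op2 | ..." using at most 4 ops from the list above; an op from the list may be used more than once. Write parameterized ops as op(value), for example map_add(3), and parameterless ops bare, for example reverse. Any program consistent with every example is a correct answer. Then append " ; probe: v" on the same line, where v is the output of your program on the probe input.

reverse | take(2) | sort_desc ; probe: [35, 5]

Check, running the answer program on each example:
  [-24, 46, -33, -39] -> [-39, -33, 46, -24] -> [-39, -33] -> [-33, -39]
  [43, -16, 50] -> [50, -16, 43] -> [50, -16] -> [50, -16]
  [-10, -45, 25, -50] -> [-50, 25, -45, -10] -> [-50, 25] -> [25, -50]
  probe: [40, 5, 35] -> [35, 5, 40] -> [35, 5] -> [35, 5]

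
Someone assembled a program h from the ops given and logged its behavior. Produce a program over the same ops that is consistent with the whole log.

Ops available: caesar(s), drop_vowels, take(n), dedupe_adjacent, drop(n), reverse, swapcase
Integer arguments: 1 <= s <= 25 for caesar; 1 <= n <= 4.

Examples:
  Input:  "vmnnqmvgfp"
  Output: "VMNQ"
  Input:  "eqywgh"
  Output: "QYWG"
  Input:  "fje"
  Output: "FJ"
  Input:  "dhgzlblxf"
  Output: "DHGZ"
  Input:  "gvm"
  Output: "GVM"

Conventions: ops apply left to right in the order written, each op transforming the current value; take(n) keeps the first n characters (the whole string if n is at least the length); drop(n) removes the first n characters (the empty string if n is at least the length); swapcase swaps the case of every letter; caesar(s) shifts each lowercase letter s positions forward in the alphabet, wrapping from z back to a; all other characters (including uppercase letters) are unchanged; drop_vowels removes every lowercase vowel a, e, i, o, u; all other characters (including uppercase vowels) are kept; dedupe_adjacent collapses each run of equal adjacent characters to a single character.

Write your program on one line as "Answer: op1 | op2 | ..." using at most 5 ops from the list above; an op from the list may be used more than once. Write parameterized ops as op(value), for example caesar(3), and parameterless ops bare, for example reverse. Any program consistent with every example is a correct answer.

drop_vowels | dedupe_adjacent | swapcase | take(4)

Check, running the answer program on each example:
  "vmnnqmvgfp" -> "vmnnqmvgfp" -> "vmnqmvgfp" -> "VMNQMVGFP" -> "VMNQ"
  "eqywgh" -> "qywgh" -> "qywgh" -> "QYWGH" -> "QYWG"
  "fje" -> "fj" -> "fj" -> "FJ" -> "FJ"
  "dhgzlblxf" -> "dhgzlblxf" -> "dhgzlblxf" -> "DHGZLBLXF" -> "DHGZ"
  "gvm" -> "gvm" -> "gvm" -> "GVM" -> "GVM"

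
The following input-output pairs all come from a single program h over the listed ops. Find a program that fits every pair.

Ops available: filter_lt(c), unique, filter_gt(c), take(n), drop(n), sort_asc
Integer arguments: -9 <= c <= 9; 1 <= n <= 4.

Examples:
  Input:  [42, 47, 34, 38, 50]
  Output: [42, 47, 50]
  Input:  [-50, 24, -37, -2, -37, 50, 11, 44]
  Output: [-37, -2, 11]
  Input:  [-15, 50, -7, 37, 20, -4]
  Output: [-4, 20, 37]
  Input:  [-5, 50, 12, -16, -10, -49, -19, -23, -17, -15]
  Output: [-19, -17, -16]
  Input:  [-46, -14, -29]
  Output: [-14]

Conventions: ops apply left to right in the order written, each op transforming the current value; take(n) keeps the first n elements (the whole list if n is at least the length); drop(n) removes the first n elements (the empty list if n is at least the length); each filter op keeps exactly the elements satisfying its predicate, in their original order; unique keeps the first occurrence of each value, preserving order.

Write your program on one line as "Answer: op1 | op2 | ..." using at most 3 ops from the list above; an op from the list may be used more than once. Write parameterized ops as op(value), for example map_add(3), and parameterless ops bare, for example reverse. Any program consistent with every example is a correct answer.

sort_asc | drop(2) | take(3)

Check, running the answer program on each example:
  [42, 47, 34, 38, 50] -> [34, 38, 42, 47, 50] -> [42, 47, 50] -> [42, 47, 50]
  [-50, 24, -37, -2, -37, 50, 11, 44] -> [-50, -37, -37, -2, 11, 24, 44, 50] -> [-37, -2, 11, 24, 44, 50] -> [-37, -2, 11]
  [-15, 50, -7, 37, 20, -4] -> [-15, -7, -4, 20, 37, 50] -> [-4, 20, 37, 50] -> [-4, 20, 37]
  [-5, 50, 12, -16, -10, -49, -19, -23, -17, -15] -> [-49, -23, -19, -17, -16, -15, -10, -5, 12, 50] -> [-19, -17, -16, -15, -10, -5, 12, 50] -> [-19, -17, -16]
  [-46, -14, -29] -> [-46, -29, -14] -> [-14] -> [-14]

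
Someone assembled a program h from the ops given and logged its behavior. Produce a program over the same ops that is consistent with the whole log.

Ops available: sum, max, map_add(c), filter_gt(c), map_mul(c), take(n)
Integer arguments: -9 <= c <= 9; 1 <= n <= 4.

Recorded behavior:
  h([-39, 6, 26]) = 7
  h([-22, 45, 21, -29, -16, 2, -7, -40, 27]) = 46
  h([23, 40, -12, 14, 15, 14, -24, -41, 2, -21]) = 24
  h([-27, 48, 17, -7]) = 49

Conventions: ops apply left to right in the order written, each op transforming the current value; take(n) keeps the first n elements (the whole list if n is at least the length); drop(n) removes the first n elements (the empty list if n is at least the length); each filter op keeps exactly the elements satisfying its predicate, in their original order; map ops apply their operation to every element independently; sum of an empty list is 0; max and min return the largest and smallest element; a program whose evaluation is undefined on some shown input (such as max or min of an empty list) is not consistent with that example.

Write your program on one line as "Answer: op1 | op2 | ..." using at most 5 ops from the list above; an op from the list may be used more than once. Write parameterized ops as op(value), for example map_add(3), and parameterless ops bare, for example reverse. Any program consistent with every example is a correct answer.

filter_gt(1) | map_add(1) | take(1) | max

Check, running the answer program on each example:
  [-39, 6, 26] -> [6, 26] -> [7, 27] -> [7] -> 7
  [-22, 45, 21, -29, -16, 2, -7, -40, 27] -> [45, 21, 2, 27] -> [46, 22, 3, 28] -> [46] -> 46
  [23, 40, -12, 14, 15, 14, -24, -41, 2, -21] -> [23, 40, 14, 15, 14, 2] -> [24, 41, 15, 16, 15, 3] -> [24] -> 24
  [-27, 48, 17, -7] -> [48, 17] -> [49, 18] -> [49] -> 49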